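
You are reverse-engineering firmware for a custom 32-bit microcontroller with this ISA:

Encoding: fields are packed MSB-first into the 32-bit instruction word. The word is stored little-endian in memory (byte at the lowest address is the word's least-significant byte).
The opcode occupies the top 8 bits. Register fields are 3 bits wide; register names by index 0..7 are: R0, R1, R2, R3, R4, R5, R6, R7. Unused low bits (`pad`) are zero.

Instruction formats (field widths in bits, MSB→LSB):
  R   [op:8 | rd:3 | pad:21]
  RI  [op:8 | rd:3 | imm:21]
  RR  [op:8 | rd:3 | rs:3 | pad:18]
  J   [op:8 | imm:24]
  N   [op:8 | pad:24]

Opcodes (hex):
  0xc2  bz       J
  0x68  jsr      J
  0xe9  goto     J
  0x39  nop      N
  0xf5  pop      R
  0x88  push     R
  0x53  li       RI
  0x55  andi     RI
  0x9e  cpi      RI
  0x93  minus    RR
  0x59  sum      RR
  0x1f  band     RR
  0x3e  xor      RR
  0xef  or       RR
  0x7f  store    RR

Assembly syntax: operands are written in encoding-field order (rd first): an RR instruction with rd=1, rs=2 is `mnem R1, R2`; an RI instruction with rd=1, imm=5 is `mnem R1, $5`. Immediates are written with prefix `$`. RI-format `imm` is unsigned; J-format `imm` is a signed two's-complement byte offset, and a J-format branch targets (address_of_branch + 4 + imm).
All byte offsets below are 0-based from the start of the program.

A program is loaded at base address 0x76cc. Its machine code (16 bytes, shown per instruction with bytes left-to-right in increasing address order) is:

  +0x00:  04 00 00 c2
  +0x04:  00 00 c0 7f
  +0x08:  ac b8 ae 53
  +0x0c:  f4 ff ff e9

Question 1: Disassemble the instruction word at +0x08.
li R5, $964780

@+08  little-endian(ac b8 ae 53) = 0x53aeb8ac
  top 8b → 0x53 → li [RI]
  rd@[23:21]=0x5 ⇒ R5
  imm@[20:0]=0xeb8ac ⇒ $964780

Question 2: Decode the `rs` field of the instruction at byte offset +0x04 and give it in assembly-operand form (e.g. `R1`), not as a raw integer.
@+04  little-endian(00 00 c0 7f) = 0x7fc00000
  op=0x7fc00000>>24=0x7f ⇒ store (RR)
  rd@[23:21]=0x6 ⇒ R6
  rs@[20:18]=0x0 ⇒ R0

R0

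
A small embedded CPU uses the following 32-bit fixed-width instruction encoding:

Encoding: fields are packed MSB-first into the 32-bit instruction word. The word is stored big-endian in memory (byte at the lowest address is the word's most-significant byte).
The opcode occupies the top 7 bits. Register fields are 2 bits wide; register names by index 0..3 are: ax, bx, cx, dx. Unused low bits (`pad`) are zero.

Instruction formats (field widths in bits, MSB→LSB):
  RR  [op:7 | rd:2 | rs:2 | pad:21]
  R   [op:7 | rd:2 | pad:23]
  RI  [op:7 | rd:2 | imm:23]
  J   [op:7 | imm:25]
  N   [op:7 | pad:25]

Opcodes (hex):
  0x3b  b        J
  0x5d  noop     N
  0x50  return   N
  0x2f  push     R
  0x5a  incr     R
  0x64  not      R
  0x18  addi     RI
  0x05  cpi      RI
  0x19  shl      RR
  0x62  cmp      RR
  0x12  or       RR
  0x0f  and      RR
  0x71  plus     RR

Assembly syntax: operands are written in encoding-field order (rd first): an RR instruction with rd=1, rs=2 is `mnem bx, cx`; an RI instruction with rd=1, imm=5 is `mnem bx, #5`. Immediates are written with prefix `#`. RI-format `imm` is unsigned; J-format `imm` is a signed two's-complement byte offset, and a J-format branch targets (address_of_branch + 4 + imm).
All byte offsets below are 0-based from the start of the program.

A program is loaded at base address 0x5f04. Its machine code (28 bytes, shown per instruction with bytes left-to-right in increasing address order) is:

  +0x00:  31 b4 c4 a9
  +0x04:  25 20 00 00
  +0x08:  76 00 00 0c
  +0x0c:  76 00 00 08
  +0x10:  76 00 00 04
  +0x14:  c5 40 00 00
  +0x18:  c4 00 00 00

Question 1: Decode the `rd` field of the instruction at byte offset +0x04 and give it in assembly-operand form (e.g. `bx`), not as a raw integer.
cx

[04] 25 20 00 00 → 0x25200000
  op=0x25200000>>25=0x12 ⇒ or (RR)
  rd@[24:23]=0x2 ⇒ cx
  rs@[22:21]=0x1 ⇒ bx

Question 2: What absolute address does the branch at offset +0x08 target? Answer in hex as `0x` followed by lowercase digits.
+0x08: 76 00 00 0c ⇒ word 0x7600000c (big)
  opcode bits[31:25]=0x3b: b/J
  imm: (w>>0)&0x1ffffff=0xc → #12
  target = base 0x5f04 + off 0x08 + 4 + imm 12 = 0x5f1c

0x5f1c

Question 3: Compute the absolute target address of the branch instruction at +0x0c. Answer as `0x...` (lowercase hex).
off 0x0c: read 76 00 00 08 as big → 0x76000008
  top 7b → 0x3b → b [J]
  [24:0] imm=8 = #8
  target = base 0x5f04 + off 0x0c + 4 + imm 8 = 0x5f1c

0x5f1c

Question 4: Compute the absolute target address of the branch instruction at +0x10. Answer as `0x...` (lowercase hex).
0x5f1c

+0x10: 76 00 00 04 ⇒ word 0x76000004 (big)
  op=0x76000004>>25=0x3b ⇒ b (J)
  imm@[24:0]=0x4 ⇒ #4
  target = base 0x5f04 + off 0x10 + 4 + imm 4 = 0x5f1c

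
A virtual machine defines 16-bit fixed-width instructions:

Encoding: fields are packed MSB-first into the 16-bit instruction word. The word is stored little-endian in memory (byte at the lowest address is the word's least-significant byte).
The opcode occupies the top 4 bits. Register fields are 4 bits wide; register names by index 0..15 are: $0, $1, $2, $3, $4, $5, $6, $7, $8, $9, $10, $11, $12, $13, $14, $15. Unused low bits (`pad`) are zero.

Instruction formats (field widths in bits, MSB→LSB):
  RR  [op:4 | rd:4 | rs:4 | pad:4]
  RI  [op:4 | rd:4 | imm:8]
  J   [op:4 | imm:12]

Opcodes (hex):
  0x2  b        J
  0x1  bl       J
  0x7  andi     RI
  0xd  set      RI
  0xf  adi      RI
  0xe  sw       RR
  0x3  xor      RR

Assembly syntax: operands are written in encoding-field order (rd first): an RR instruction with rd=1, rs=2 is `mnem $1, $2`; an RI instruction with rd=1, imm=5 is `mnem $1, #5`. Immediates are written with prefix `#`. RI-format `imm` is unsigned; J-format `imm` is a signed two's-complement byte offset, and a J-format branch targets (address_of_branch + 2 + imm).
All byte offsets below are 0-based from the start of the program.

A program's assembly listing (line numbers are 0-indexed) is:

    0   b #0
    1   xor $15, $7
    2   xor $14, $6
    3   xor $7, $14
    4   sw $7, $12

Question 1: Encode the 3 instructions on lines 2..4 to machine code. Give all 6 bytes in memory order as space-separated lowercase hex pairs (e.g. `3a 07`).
2. xor fields op=0x3:4|rd=14:4|rs=6:4|pad=0:4 → word 3e60h → 60 3e
3. xor fields op=0x3:4|rd=7:4|rs=14:4|pad=0:4 → word 37e0h → e0 37
4. sw fields op=0xe:4|rd=7:4|rs=12:4|pad=0:4 → word e7c0h → c0 e7

60 3e e0 37 c0 e7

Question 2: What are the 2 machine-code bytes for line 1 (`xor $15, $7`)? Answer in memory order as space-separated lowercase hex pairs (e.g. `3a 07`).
70 3f

L1: xor op=0x3:4|rd=15:4|rs=7:4|pad=0:4 ⇒ 0x3f70 ⇒ little 70 3f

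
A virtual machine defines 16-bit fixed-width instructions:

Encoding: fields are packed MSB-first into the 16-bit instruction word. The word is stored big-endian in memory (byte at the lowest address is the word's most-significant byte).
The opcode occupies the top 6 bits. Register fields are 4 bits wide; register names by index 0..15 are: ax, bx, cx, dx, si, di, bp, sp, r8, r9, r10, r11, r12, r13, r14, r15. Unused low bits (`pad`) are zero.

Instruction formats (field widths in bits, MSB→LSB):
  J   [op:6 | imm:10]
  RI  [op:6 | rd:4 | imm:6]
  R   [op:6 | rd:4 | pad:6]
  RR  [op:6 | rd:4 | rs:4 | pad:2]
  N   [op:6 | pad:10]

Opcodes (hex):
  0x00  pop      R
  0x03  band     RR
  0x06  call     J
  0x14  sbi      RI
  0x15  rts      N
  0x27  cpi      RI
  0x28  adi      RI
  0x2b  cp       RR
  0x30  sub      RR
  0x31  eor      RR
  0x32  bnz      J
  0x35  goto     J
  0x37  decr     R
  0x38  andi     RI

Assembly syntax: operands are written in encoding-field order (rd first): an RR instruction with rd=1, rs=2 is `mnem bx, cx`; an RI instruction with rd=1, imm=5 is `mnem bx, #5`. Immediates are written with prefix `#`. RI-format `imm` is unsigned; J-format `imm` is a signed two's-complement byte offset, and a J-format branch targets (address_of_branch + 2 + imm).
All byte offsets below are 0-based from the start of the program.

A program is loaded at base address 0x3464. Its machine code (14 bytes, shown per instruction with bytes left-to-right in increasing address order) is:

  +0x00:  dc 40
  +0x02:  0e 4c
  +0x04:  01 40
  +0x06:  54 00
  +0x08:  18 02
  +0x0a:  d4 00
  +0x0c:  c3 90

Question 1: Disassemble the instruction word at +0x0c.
sub r14, si

+0x0c: c3 90 ⇒ word 0xc390 (big)
  op=0xc390>>10=0x30 ⇒ sub (RR)
  rd: (w>>6)&0xf=0xe → r14
  rs: (w>>2)&0xf=0x4 → si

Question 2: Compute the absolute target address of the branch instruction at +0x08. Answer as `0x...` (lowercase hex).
[08] 18 02 → 0x1802
  top 6b → 0x6 → call [J]
  imm@[9:0]=0x2 ⇒ #2
  target = base 0x3464 + off 0x08 + 2 + imm 2 = 0x3470

0x3470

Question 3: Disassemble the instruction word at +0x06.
rts

off 0x06: read 54 00 as big → 0x5400
  opcode bits[15:10]=0x15: rts/N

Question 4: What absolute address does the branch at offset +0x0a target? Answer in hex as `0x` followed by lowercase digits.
+0x0a: d4 00 ⇒ word 0xd400 (big)
  op=0xd400>>10=0x35 ⇒ goto (J)
  imm@[9:0]=0x0 ⇒ #0
  target = base 0x3464 + off 0x0a + 2 + imm 0 = 0x3470

0x3470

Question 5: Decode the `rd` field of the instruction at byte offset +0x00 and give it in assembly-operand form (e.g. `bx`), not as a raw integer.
[00] dc 40 → 0xdc40
  top 6b → 0x37 → decr [R]
  rd@[9:6]=0x1 ⇒ bx

bx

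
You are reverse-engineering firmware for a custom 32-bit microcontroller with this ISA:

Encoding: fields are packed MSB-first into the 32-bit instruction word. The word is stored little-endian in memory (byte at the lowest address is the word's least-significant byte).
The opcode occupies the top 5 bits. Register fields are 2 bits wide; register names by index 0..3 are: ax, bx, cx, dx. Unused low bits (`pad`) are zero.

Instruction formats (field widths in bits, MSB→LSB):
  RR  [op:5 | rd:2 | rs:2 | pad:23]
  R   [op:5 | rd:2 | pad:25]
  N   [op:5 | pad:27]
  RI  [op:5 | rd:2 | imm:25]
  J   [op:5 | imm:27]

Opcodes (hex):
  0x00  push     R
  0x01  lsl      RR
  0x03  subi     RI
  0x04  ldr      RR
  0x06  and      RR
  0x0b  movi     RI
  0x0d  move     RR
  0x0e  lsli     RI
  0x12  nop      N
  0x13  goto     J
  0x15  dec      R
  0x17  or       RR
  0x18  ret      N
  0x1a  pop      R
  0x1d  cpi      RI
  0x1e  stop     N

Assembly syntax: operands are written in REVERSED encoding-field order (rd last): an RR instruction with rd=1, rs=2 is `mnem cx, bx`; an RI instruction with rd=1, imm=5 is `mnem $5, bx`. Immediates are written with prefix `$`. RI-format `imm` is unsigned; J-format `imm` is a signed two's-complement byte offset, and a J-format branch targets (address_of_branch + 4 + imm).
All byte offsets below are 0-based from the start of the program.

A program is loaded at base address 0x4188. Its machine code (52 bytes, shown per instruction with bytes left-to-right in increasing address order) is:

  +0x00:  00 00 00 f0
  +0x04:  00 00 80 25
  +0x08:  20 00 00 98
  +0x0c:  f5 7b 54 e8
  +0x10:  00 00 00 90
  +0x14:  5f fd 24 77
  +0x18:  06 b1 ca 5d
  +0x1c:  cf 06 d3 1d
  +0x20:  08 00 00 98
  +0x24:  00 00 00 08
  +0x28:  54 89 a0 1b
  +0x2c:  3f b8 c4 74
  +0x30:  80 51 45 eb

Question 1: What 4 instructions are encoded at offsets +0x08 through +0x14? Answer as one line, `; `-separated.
@+08  little-endian(20 00 00 98) = 0x98000020
  opcode bits[31:27]=0x13: goto/J
  imm@[26:0]=0x20 ⇒ $32
@+0c  little-endian(f5 7b 54 e8) = 0xe8547bf5
  opcode bits[31:27]=0x1d: cpi/RI
  rd@[26:25]=0x0 ⇒ ax
  imm@[24:0]=0x547bf5 ⇒ $5536757
@+10  little-endian(00 00 00 90) = 0x90000000
  opcode bits[31:27]=0x12: nop/N
@+14  little-endian(5f fd 24 77) = 0x7724fd5f
  opcode bits[31:27]=0xe: lsli/RI
  rd@[26:25]=0x3 ⇒ dx
  imm@[24:0]=0x124fd5f ⇒ $19201375

goto $32; cpi $5536757, ax; nop; lsli $19201375, dx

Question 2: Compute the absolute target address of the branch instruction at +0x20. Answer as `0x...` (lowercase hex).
@+20  little-endian(08 00 00 98) = 0x98000008
  op=0x98000008>>27=0x13 ⇒ goto (J)
  imm: (w>>0)&0x7ffffff=0x8 → $8
  target = base 0x4188 + off 0x20 + 4 + imm 8 = 0x41b4

0x41b4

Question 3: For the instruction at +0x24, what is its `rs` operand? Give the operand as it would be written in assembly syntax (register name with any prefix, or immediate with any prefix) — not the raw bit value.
[24] 00 00 00 08 → 0x08000000
  top 5b → 0x1 → lsl [RR]
  [26:25] rd=0 = ax
  [24:23] rs=0 = ax

ax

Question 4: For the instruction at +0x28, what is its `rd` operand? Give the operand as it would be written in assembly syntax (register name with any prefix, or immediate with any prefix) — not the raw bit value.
bx

off 0x28: read 54 89 a0 1b as little → 0x1ba08954
  opcode bits[31:27]=0x3: subi/RI
  rd: (w>>25)&0x3=0x1 → bx
  imm: (w>>0)&0x1ffffff=0x1a08954 → $27298132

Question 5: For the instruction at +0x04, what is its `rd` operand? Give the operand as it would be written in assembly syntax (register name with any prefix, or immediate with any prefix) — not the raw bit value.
cx

@+04  little-endian(00 00 80 25) = 0x25800000
  op=0x25800000>>27=0x4 ⇒ ldr (RR)
  rd: (w>>25)&0x3=0x2 → cx
  rs: (w>>23)&0x3=0x3 → dx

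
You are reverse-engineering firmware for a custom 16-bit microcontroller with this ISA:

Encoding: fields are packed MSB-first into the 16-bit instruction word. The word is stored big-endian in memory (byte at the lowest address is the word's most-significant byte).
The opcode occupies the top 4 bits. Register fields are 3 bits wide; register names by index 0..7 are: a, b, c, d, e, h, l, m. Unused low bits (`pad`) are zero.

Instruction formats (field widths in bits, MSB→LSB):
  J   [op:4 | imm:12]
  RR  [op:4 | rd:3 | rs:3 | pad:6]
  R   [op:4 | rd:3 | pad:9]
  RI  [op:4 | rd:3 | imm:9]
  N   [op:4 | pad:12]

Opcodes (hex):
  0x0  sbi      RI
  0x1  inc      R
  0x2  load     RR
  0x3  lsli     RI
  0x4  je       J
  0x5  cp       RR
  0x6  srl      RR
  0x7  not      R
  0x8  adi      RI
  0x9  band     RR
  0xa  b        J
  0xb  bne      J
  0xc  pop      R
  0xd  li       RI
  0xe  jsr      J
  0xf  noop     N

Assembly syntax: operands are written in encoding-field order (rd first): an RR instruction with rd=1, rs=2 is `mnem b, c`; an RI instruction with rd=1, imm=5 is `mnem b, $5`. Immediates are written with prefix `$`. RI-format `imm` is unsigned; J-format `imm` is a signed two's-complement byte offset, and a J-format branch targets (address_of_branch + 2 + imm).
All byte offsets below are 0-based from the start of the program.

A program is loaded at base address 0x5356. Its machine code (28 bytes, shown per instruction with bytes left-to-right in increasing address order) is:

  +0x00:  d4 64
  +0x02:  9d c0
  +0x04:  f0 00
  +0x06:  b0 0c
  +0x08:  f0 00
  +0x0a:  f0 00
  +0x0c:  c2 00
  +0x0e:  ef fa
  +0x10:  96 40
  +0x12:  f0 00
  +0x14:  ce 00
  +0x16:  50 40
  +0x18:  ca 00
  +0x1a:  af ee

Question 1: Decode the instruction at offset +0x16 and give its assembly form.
cp a, b

@+16  big-endian(50 40) = 0x5040
  top 4b → 0x5 → cp [RR]
  rd@[11:9]=0x0 ⇒ a
  rs@[8:6]=0x1 ⇒ b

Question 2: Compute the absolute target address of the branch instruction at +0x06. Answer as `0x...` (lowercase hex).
off 0x06: read b0 0c as big → 0xb00c
  top 4b → 0xb → bne [J]
  [11:0] imm=12 = $12
  target = base 0x5356 + off 0x06 + 2 + imm 12 = 0x536a

0x536a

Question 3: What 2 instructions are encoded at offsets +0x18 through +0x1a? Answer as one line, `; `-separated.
@+18  big-endian(ca 00) = 0xca00
  top 4b → 0xc → pop [R]
  rd@[11:9]=0x5 ⇒ h
@+1a  big-endian(af ee) = 0xafee
  top 4b → 0xa → b [J]
  imm@[11:0]=0xfee (s12→-18) ⇒ $-18

pop h; b $-18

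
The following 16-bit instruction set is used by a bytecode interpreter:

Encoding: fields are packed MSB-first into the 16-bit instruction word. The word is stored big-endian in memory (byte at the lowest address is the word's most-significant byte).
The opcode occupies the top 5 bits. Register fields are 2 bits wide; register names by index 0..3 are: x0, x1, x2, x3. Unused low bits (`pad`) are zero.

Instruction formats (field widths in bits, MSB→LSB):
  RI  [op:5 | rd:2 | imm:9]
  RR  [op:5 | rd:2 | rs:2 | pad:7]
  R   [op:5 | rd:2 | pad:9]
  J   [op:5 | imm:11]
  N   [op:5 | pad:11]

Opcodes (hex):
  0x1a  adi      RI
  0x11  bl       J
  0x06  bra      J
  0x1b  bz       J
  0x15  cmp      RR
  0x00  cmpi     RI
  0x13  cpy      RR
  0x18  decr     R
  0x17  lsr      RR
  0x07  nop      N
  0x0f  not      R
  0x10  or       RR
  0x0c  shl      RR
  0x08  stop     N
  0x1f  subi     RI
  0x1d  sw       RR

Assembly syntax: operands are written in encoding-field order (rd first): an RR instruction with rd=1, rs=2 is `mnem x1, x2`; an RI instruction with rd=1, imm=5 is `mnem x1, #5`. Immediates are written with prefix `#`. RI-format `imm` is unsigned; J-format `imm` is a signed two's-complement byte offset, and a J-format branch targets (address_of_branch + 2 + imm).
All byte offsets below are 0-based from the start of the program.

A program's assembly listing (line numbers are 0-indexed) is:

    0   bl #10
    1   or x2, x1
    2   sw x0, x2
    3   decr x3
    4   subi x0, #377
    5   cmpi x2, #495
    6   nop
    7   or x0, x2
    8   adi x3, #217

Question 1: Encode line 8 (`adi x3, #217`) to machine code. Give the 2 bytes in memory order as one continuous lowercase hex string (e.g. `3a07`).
8. adi fields op=0x1a:5|rd=3:2|imm=217:9 → word d6d9h → d6 d9

d6d9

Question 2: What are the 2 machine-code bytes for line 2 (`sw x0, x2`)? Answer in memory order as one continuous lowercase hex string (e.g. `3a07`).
L2: sw op=0x1d:5|rd=0:2|rs=2:2|pad=0:7 ⇒ 0xe900 ⇒ big e9 00

e900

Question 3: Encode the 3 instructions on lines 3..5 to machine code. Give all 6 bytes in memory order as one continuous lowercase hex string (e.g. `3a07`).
c600f97905ef

3. decr fields op=0x18:5|rd=3:2|pad=0:9 → word c600h → c6 00
4. subi fields op=0x1f:5|rd=0:2|imm=377:9 → word f979h → f9 79
5. cmpi fields op=0x0:5|rd=2:2|imm=495:9 → word 05efh → 05 ef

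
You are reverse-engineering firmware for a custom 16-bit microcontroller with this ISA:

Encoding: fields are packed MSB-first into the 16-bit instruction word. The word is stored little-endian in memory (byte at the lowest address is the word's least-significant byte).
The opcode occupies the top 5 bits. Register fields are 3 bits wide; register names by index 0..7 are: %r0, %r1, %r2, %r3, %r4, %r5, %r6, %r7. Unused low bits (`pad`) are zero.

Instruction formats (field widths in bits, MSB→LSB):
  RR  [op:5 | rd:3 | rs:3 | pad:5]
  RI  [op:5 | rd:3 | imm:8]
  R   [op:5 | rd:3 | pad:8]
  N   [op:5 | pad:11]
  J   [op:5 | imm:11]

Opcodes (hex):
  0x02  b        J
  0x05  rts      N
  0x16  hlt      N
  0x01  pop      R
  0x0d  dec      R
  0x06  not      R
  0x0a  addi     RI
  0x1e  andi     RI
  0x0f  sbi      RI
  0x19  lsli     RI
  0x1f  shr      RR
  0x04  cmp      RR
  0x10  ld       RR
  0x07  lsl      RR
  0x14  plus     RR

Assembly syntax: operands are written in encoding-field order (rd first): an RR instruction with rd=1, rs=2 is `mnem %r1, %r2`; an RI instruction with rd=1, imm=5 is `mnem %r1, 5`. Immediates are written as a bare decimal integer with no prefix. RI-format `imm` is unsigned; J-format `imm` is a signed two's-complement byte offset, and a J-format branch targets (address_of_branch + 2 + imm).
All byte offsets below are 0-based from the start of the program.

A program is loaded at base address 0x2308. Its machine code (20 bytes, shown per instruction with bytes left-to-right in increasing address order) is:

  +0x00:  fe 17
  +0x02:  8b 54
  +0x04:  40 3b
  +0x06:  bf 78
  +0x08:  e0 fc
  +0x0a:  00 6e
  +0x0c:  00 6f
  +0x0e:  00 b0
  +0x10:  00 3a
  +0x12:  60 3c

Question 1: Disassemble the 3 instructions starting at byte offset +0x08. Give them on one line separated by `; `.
off 0x08: read e0 fc as little → 0xfce0
  opcode bits[15:11]=0x1f: shr/RR
  rd: (w>>8)&0x7=0x4 → %r4
  rs: (w>>5)&0x7=0x7 → %r7
off 0x0a: read 00 6e as little → 0x6e00
  opcode bits[15:11]=0xd: dec/R
  rd: (w>>8)&0x7=0x6 → %r6
off 0x0c: read 00 6f as little → 0x6f00
  opcode bits[15:11]=0xd: dec/R
  rd: (w>>8)&0x7=0x7 → %r7

shr %r4, %r7; dec %r6; dec %r7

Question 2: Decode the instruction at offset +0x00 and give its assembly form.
b -2

[00] fe 17 → 0x17fe
  top 5b → 0x2 → b [J]
  imm@[10:0]=0x7fe (s11→-2) ⇒ -2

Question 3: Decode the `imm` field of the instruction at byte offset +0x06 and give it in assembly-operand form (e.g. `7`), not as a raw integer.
191

+0x06: bf 78 ⇒ word 0x78bf (little)
  op=0x78bf>>11=0xf ⇒ sbi (RI)
  [10:8] rd=0 = %r0
  [7:0] imm=191 = 191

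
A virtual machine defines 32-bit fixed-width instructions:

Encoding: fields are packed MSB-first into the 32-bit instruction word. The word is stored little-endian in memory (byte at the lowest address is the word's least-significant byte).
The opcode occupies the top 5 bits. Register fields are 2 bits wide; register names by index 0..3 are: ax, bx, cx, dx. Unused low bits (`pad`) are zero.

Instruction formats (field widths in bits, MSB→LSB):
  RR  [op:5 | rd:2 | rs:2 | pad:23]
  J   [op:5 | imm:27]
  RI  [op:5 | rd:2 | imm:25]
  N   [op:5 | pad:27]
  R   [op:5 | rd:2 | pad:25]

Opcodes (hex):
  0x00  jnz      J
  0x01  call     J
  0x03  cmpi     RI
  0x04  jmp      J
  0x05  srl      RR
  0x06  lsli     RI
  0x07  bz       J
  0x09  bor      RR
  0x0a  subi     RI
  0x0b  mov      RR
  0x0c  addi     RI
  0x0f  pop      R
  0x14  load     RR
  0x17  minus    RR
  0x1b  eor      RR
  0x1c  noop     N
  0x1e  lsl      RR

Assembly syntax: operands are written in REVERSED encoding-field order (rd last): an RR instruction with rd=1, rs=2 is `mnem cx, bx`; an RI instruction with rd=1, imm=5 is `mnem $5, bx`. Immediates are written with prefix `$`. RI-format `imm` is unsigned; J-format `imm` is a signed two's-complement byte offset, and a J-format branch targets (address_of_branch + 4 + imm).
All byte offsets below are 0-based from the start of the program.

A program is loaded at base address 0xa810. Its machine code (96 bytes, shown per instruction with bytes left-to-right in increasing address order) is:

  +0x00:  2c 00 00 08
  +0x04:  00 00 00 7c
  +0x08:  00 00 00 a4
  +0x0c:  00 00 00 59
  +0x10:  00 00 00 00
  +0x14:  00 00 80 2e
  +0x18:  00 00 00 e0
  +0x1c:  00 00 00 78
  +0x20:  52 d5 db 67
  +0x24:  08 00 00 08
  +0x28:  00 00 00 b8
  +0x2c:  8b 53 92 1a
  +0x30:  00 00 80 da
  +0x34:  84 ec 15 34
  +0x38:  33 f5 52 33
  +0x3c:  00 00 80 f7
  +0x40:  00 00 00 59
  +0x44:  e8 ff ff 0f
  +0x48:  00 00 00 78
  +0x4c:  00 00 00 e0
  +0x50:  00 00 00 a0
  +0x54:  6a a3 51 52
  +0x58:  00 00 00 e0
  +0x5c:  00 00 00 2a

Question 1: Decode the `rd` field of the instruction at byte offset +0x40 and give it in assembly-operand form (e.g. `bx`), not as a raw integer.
ax

+0x40: 00 00 00 59 ⇒ word 0x59000000 (little)
  opcode bits[31:27]=0xb: mov/RR
  [26:25] rd=0 = ax
  [24:23] rs=2 = cx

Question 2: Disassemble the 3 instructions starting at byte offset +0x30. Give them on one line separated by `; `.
[30] 00 00 80 da → 0xda800000
  top 5b → 0x1b → eor [RR]
  [26:25] rd=1 = bx
  [24:23] rs=1 = bx
[34] 84 ec 15 34 → 0x3415ec84
  top 5b → 0x6 → lsli [RI]
  [26:25] rd=2 = cx
  [24:0] imm=1436804 = $1436804
[38] 33 f5 52 33 → 0x3352f533
  top 5b → 0x6 → lsli [RI]
  [26:25] rd=1 = bx
  [24:0] imm=22213939 = $22213939

eor bx, bx; lsli $1436804, cx; lsli $22213939, bx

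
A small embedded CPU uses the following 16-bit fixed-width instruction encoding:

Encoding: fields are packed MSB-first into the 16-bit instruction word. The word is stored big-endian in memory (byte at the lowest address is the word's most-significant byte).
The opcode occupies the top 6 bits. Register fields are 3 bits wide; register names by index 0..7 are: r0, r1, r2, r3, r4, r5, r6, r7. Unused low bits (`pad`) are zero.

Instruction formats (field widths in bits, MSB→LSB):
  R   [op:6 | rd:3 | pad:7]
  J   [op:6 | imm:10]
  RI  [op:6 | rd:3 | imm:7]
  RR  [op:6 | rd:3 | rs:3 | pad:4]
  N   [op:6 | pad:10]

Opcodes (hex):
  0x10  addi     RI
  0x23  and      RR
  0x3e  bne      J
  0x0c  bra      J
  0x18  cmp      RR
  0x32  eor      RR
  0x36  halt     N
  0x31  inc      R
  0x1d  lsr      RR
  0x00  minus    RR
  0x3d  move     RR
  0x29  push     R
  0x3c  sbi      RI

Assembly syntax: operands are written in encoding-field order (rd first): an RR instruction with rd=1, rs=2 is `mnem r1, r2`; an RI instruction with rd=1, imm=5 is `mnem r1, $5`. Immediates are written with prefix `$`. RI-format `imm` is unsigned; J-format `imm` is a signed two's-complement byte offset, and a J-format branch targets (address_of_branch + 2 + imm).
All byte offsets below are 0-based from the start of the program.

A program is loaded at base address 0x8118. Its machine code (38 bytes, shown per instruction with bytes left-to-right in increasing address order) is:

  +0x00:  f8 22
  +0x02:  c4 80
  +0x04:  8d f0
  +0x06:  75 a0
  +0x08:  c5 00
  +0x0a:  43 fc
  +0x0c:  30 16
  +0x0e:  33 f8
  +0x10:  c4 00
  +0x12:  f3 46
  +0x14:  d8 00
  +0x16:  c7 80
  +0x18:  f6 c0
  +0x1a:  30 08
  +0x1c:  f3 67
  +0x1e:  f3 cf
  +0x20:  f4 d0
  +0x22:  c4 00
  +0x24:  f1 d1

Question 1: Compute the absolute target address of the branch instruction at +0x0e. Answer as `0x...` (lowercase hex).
0x8120

off 0x0e: read 33 f8 as big → 0x33f8
  op=0x33f8>>10=0xc ⇒ bra (J)
  imm@[9:0]=0x3f8 (s10→-8) ⇒ $-8
  target = base 0x8118 + off 0x0e + 2 + imm -8 = 0x8120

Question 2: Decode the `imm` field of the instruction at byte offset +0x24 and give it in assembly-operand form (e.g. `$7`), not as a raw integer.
$81

off 0x24: read f1 d1 as big → 0xf1d1
  op=0xf1d1>>10=0x3c ⇒ sbi (RI)
  [9:7] rd=3 = r3
  [6:0] imm=81 = $81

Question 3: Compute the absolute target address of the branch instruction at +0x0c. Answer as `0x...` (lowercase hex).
off 0x0c: read 30 16 as big → 0x3016
  opcode bits[15:10]=0xc: bra/J
  imm: (w>>0)&0x3ff=0x16 → $22
  target = base 0x8118 + off 0x0c + 2 + imm 22 = 0x813c

0x813c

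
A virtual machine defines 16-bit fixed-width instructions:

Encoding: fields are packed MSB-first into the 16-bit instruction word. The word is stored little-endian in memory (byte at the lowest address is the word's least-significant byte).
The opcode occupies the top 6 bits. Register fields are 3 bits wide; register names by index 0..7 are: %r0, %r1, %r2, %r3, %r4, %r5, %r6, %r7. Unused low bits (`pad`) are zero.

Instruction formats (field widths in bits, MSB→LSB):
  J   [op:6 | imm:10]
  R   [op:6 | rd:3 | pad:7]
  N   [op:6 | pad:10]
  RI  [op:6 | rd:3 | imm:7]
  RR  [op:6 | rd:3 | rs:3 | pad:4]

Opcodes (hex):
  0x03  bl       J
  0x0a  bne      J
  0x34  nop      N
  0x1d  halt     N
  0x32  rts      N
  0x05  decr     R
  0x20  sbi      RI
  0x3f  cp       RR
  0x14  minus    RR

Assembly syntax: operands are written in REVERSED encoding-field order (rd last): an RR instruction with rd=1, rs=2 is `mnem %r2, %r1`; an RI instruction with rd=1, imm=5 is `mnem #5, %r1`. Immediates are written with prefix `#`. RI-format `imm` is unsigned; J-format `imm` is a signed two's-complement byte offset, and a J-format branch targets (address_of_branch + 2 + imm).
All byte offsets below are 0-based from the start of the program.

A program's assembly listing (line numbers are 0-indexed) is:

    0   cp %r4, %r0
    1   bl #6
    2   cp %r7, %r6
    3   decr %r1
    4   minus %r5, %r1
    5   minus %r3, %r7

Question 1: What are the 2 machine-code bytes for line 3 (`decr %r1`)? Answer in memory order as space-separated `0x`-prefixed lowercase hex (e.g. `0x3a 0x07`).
line 3 (decr): pack op=0x5:6|rd=1:3|pad=0:7 = 0x1480; little→ 80 14

0x80 0x14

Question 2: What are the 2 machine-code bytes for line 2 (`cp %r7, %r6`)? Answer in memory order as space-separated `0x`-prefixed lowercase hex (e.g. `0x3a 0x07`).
L2: cp op=0x3f:6|rd=6:3|rs=7:3|pad=0:4 ⇒ 0xff70 ⇒ little 70 ff

0x70 0xff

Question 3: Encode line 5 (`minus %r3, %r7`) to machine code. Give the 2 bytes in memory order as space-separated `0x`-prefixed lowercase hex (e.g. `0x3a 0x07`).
5. minus fields op=0x14:6|rd=7:3|rs=3:3|pad=0:4 → word 53b0h → b0 53

0xb0 0x53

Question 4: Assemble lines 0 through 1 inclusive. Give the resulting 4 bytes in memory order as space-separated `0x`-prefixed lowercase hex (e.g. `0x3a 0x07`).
L0: cp op=0x3f:6|rd=0:3|rs=4:3|pad=0:4 ⇒ 0xfc40 ⇒ little 40 fc
L1: bl op=0x3:6|imm=6:10 ⇒ 0x0c06 ⇒ little 06 0c

0x40 0xfc 0x06 0x0c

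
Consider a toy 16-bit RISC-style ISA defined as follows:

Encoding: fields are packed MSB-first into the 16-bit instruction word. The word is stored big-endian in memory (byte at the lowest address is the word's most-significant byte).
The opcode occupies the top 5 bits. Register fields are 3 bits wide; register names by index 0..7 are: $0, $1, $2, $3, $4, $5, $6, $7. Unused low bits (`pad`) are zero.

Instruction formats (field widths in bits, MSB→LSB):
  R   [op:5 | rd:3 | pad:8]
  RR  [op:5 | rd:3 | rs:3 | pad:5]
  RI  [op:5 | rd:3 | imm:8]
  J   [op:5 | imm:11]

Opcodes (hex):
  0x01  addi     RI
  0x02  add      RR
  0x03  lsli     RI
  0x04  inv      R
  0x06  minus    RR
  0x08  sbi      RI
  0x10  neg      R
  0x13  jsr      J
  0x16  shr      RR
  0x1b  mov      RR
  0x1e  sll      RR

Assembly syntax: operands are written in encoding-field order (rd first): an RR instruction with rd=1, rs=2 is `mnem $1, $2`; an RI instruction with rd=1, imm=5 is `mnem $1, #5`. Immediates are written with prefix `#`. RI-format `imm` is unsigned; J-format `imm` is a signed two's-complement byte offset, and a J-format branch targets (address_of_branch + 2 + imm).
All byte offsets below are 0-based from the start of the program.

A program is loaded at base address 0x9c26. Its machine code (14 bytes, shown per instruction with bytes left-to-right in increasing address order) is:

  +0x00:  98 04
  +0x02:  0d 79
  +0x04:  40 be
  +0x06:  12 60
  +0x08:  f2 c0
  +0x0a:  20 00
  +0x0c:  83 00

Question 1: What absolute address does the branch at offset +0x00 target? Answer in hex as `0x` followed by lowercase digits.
off 0x00: read 98 04 as big → 0x9804
  opcode bits[15:11]=0x13: jsr/J
  imm@[10:0]=0x4 ⇒ #4
  target = base 0x9c26 + off 0x00 + 2 + imm 4 = 0x9c2c

0x9c2c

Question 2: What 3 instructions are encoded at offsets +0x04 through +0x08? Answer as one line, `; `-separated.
+0x04: 40 be ⇒ word 0x40be (big)
  op=0x40be>>11=0x8 ⇒ sbi (RI)
  rd: (w>>8)&0x7=0x0 → $0
  imm: (w>>0)&0xff=0xbe → #190
+0x06: 12 60 ⇒ word 0x1260 (big)
  op=0x1260>>11=0x2 ⇒ add (RR)
  rd: (w>>8)&0x7=0x2 → $2
  rs: (w>>5)&0x7=0x3 → $3
+0x08: f2 c0 ⇒ word 0xf2c0 (big)
  op=0xf2c0>>11=0x1e ⇒ sll (RR)
  rd: (w>>8)&0x7=0x2 → $2
  rs: (w>>5)&0x7=0x6 → $6

sbi $0, #190; add $2, $3; sll $2, $6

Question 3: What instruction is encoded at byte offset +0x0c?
[0c] 83 00 → 0x8300
  top 5b → 0x10 → neg [R]
  rd@[10:8]=0x3 ⇒ $3

neg $3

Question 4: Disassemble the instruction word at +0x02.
+0x02: 0d 79 ⇒ word 0x0d79 (big)
  top 5b → 0x1 → addi [RI]
  rd: (w>>8)&0x7=0x5 → $5
  imm: (w>>0)&0xff=0x79 → #121

addi $5, #121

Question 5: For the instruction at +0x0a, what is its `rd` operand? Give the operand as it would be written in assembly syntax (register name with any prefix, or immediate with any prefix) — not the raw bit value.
+0x0a: 20 00 ⇒ word 0x2000 (big)
  top 5b → 0x4 → inv [R]
  rd: (w>>8)&0x7=0x0 → $0

$0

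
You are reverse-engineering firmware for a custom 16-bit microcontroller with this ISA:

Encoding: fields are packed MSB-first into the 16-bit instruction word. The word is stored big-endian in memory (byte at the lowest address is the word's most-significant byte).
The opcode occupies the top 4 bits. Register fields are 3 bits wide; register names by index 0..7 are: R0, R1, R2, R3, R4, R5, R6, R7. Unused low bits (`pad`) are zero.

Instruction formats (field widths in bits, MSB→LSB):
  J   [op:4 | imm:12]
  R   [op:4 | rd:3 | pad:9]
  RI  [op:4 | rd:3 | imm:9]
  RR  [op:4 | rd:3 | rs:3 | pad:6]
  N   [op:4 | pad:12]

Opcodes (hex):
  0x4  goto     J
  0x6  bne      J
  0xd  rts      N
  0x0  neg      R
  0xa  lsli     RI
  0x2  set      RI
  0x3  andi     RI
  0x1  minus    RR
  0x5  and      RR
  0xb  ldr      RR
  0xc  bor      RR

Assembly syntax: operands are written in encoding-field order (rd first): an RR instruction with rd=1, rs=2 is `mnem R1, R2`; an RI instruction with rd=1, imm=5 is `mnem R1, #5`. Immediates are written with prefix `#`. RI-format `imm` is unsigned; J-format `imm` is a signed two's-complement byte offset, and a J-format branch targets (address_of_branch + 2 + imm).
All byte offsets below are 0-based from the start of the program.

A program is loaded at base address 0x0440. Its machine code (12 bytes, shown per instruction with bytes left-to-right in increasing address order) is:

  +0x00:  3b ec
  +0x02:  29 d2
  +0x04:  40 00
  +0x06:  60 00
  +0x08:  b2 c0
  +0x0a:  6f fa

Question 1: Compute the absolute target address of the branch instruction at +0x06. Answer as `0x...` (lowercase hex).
[06] 60 00 → 0x6000
  top 4b → 0x6 → bne [J]
  imm: (w>>0)&0xfff=0x0 → #0
  target = base 0x0440 + off 0x06 + 2 + imm 0 = 0x0448

0x0448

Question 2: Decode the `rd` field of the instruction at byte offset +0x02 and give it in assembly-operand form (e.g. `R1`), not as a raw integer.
R4

[02] 29 d2 → 0x29d2
  top 4b → 0x2 → set [RI]
  rd: (w>>9)&0x7=0x4 → R4
  imm: (w>>0)&0x1ff=0x1d2 → #466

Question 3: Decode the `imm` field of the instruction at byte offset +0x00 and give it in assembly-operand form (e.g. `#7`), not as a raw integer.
[00] 3b ec → 0x3bec
  top 4b → 0x3 → andi [RI]
  [11:9] rd=5 = R5
  [8:0] imm=492 = #492

#492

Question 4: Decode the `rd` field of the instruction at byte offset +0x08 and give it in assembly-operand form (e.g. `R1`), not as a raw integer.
@+08  big-endian(b2 c0) = 0xb2c0
  opcode bits[15:12]=0xb: ldr/RR
  rd: (w>>9)&0x7=0x1 → R1
  rs: (w>>6)&0x7=0x3 → R3

R1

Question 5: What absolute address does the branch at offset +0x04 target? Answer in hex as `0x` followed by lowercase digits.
0x0446

+0x04: 40 00 ⇒ word 0x4000 (big)
  opcode bits[15:12]=0x4: goto/J
  imm@[11:0]=0x0 ⇒ #0
  target = base 0x0440 + off 0x04 + 2 + imm 0 = 0x0446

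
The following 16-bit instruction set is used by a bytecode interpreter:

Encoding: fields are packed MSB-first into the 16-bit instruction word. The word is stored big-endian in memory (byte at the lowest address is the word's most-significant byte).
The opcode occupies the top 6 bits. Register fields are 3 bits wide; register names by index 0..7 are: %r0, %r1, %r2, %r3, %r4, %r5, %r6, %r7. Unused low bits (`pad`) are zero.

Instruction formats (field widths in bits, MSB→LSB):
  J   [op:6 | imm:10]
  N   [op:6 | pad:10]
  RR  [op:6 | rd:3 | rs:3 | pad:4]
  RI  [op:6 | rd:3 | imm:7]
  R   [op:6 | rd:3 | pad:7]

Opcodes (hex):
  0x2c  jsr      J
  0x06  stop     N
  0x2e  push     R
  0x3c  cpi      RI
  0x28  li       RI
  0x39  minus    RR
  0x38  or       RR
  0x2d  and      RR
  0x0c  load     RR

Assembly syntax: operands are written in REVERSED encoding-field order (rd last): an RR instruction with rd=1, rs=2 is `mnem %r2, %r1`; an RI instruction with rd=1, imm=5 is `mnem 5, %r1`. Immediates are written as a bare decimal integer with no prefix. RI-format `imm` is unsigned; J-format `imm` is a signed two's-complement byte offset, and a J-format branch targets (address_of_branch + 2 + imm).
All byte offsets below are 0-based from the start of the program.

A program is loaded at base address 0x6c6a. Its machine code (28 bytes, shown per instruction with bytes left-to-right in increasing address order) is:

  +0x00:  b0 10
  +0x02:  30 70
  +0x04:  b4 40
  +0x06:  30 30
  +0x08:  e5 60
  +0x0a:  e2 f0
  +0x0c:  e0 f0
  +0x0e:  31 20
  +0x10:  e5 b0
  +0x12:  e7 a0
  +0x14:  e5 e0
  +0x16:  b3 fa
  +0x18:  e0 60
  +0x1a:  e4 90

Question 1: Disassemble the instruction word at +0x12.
minus %r2, %r7

@+12  big-endian(e7 a0) = 0xe7a0
  opcode bits[15:10]=0x39: minus/RR
  [9:7] rd=7 = %r7
  [6:4] rs=2 = %r2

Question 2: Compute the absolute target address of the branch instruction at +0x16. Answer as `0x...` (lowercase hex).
[16] b3 fa → 0xb3fa
  top 6b → 0x2c → jsr [J]
  imm: (w>>0)&0x3ff=0x3fa (s10→-6) → -6
  target = base 0x6c6a + off 0x16 + 2 + imm -6 = 0x6c7c

0x6c7c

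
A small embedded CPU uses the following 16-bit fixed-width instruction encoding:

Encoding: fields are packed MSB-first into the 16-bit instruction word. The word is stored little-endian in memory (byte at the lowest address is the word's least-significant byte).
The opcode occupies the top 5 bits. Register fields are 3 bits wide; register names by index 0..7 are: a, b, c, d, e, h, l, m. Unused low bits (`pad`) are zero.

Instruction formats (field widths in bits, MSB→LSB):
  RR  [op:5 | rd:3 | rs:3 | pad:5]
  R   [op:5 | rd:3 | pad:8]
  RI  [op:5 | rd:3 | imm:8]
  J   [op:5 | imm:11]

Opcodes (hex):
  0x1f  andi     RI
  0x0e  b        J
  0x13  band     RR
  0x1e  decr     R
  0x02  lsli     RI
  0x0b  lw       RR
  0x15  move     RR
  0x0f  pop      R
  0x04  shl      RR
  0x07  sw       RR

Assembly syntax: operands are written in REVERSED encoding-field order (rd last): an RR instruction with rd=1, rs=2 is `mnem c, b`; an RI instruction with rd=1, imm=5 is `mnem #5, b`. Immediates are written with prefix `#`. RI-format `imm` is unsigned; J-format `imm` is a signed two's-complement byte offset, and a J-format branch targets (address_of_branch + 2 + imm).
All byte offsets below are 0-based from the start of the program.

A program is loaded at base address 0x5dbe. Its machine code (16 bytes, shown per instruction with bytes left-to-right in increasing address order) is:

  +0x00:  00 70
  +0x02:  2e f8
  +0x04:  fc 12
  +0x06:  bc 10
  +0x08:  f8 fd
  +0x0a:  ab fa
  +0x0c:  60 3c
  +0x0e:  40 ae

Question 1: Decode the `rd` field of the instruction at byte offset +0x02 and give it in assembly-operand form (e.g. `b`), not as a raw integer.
[02] 2e f8 → 0xf82e
  op=0xf82e>>11=0x1f ⇒ andi (RI)
  [10:8] rd=0 = a
  [7:0] imm=46 = #46

a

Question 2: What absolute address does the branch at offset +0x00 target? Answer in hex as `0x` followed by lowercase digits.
0x5dc0

@+00  little-endian(00 70) = 0x7000
  opcode bits[15:11]=0xe: b/J
  [10:0] imm=0 = #0
  target = base 0x5dbe + off 0x00 + 2 + imm 0 = 0x5dc0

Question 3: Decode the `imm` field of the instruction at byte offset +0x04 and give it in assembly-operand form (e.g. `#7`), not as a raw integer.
+0x04: fc 12 ⇒ word 0x12fc (little)
  op=0x12fc>>11=0x2 ⇒ lsli (RI)
  rd@[10:8]=0x2 ⇒ c
  imm@[7:0]=0xfc ⇒ #252

#252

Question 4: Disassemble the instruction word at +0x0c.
off 0x0c: read 60 3c as little → 0x3c60
  op=0x3c60>>11=0x7 ⇒ sw (RR)
  rd@[10:8]=0x4 ⇒ e
  rs@[7:5]=0x3 ⇒ d

sw d, e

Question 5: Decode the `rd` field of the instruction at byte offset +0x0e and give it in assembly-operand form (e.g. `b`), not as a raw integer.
l

off 0x0e: read 40 ae as little → 0xae40
  top 5b → 0x15 → move [RR]
  rd: (w>>8)&0x7=0x6 → l
  rs: (w>>5)&0x7=0x2 → c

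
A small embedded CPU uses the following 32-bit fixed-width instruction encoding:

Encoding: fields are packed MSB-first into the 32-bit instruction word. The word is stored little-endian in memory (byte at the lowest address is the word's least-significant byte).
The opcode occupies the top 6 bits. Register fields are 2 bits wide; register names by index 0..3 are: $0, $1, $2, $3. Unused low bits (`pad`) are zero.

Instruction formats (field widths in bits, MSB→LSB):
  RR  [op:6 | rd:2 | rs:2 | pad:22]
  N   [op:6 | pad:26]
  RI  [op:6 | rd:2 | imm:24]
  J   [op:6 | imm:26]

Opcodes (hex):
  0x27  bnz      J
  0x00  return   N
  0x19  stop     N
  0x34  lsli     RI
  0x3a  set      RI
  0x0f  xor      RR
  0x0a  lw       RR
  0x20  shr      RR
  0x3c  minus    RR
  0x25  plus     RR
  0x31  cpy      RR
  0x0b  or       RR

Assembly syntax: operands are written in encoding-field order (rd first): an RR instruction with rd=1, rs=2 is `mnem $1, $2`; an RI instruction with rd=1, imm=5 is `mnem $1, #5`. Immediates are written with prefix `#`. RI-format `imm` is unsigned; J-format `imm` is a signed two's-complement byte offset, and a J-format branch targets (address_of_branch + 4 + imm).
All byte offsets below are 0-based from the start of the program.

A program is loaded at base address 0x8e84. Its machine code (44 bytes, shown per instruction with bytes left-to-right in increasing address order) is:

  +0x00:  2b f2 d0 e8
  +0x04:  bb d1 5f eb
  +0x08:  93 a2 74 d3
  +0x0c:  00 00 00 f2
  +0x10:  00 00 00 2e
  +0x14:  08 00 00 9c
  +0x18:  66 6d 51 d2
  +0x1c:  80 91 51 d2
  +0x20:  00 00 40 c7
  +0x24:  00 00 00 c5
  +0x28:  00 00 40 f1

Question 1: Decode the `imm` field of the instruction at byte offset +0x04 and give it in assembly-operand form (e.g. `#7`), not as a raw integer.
#6279611

[04] bb d1 5f eb → 0xeb5fd1bb
  top 6b → 0x3a → set [RI]
  rd: (w>>24)&0x3=0x3 → $3
  imm: (w>>0)&0xffffff=0x5fd1bb → #6279611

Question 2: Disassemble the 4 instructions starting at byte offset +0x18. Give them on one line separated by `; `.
lsli $2, #5336422; lsli $2, #5345664; cpy $3, $1; cpy $1, $0

[18] 66 6d 51 d2 → 0xd2516d66
  opcode bits[31:26]=0x34: lsli/RI
  [25:24] rd=2 = $2
  [23:0] imm=5336422 = #5336422
[1c] 80 91 51 d2 → 0xd2519180
  opcode bits[31:26]=0x34: lsli/RI
  [25:24] rd=2 = $2
  [23:0] imm=5345664 = #5345664
[20] 00 00 40 c7 → 0xc7400000
  opcode bits[31:26]=0x31: cpy/RR
  [25:24] rd=3 = $3
  [23:22] rs=1 = $1
[24] 00 00 00 c5 → 0xc5000000
  opcode bits[31:26]=0x31: cpy/RR
  [25:24] rd=1 = $1
  [23:22] rs=0 = $0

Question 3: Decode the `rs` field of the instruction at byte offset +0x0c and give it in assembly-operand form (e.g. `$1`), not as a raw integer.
$0

off 0x0c: read 00 00 00 f2 as little → 0xf2000000
  top 6b → 0x3c → minus [RR]
  rd@[25:24]=0x2 ⇒ $2
  rs@[23:22]=0x0 ⇒ $0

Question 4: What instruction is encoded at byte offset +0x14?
off 0x14: read 08 00 00 9c as little → 0x9c000008
  top 6b → 0x27 → bnz [J]
  [25:0] imm=8 = #8

bnz #8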